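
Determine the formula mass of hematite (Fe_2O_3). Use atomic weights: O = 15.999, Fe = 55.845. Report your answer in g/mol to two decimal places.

Fe: 2 × 55.845 = 111.6900
O: 3 × 15.999 = 47.9970
Summing the contributions gives the formula mass.

159.69 g/mol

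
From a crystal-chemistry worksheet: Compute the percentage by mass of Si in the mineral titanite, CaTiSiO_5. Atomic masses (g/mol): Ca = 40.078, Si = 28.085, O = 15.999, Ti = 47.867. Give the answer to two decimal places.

14.33 wt%

Molar mass of CaTiSiO_5: 1·40.078 + 1·47.867 + 1·28.085 + 5·15.999 = 196.025 g/mol.
Mass of Si per formula unit: 1 × 28.085 = 28.085 g.
Weight fraction Si = 28.085 / 196.025 = 0.1433.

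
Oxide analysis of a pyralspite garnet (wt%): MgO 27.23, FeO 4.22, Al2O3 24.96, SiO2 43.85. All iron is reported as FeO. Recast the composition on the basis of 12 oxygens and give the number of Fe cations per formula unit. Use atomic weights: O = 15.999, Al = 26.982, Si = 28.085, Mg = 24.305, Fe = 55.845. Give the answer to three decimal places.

MgO (M=40.304): mol = 0.67562; Mg = 0.67562, O = 0.67562.
FeO (M=71.844): mol = 0.05874; Fe = 0.05874, O = 0.05874.
Al2O3 (M=101.961): mol = 0.24480; Al = 0.48960, O = 0.73440.
SiO2 (M=60.083): mol = 0.72982; Si = 0.72982, O = 1.45964.
ΣO = 2.92840; factor = 12/ΣO = 4.09780.
Fe apfu = 0.05874 × 4.09780 = 0.241.

0.241 Fe apfu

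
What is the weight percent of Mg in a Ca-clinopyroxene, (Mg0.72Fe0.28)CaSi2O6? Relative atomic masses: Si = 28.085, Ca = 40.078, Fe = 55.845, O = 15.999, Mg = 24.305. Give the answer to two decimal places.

Molar mass of (Mg0.72Fe0.28)CaSi2O6: 0.72×24.305 + 0.28×55.845 + 1×40.078 + 2×28.085 + 6×15.999 = 225.378 g/mol.
Mass of Mg per formula unit: 0.72 × 24.305 = 17.500 g.
Weight fraction Mg = 17.500 / 225.378 = 0.0776.

7.76 mass %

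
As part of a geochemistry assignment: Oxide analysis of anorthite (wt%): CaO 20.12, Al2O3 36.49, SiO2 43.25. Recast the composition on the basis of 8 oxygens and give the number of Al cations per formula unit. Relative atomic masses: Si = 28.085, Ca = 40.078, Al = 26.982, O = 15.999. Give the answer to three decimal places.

1.994 Al apfu

20.12 wt% CaO ÷ 56.077 g/mol = 0.35879 mol, giving 0.35879 Ca and 0.35879 O.
36.49 wt% Al2O3 ÷ 101.961 g/mol = 0.35788 mol, giving 0.71576 Al and 1.07364 O.
43.25 wt% SiO2 ÷ 60.083 g/mol = 0.71984 mol, giving 0.71984 Si and 1.43968 O.
Oxygen sums to 2.87211; scaling by 8/2.87211 = 2.78541 puts the formula on 8 O.
Al: 0.71576 × 2.78541 = 1.994 atoms per formula unit.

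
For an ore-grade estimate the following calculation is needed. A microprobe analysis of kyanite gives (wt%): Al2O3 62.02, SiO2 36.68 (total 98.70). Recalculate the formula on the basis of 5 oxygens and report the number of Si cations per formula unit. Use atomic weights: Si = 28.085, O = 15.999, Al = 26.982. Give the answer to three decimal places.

Al2O3 (M=101.961): mol = 0.60827; Al = 1.21654, O = 1.82481.
SiO2 (M=60.083): mol = 0.61049; Si = 0.61049, O = 1.22098.
ΣO = 3.04579; factor = 5/ΣO = 1.64161.
Si apfu = 0.61049 × 1.64161 = 1.002.

1.002 Si apfu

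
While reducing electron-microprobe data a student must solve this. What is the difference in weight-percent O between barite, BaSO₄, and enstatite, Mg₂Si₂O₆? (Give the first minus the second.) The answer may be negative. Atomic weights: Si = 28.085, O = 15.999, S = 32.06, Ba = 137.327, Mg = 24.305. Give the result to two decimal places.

-20.39 percentage points

First mineral: 63.996 g O in 233.383 g formula = 27.42 wt% O.
Second mineral: 95.994 g O in 200.774 g formula = 47.81 wt% O.
27.42% − 47.81% gives a difference of -20.39 percentage points.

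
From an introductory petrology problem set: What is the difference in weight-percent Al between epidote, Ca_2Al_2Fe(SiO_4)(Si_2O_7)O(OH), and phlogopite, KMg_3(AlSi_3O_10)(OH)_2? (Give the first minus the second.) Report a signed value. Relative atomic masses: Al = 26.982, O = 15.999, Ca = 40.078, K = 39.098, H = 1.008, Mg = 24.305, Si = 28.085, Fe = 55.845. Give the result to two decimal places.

First mineral: 53.964 g Al in 483.215 g formula = 11.17 wt% Al.
Second mineral: 26.982 g Al in 417.254 g formula = 6.47 wt% Al.
11.17% − 6.47% gives a difference of 4.70 percentage points.

4.70 percentage points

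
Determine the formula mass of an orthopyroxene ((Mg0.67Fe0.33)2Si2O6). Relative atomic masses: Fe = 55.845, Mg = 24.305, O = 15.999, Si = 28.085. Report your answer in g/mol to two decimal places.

M = 1.34×24.305 + 0.66×55.845 + 2×28.085 + 6×15.999

221.59 g/mol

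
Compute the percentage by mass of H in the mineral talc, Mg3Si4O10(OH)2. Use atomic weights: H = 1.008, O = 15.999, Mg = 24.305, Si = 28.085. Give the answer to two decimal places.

M(Mg3Si4O10(OH)2) = 379.259 g/mol.
H contributes 2 × 1.008 = 2.016 g per mole.
2.016/379.259 = 0.0053 → 0.53%.

0.53 weight percent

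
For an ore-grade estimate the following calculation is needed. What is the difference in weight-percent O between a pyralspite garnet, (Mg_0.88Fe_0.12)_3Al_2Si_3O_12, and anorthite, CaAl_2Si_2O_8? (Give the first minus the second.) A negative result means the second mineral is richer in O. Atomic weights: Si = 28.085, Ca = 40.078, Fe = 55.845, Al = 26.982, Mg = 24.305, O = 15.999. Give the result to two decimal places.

0.31 percentage points

O in (Mg_0.88Fe_0.12)_3Al_2Si_3O_12: molar mass 414.476 g/mol; 12×15.999 = 191.988 g → 46.32 wt%.
O in CaAl_2Si_2O_8: molar mass 278.204 g/mol; 8×15.999 = 127.992 g → 46.01 wt%.
Difference = 46.32 − 46.01 = 0.31 percentage points.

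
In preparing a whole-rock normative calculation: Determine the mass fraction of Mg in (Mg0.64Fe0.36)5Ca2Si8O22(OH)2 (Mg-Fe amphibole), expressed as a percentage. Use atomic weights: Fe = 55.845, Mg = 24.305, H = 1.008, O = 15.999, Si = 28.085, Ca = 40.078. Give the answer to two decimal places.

8.95 wt%

Formula mass = 3.20·24.305 + 1.80·55.845 + 2·40.078 + 8·28.085 + 24·15.999 + 2·1.008 = 869.125 g/mol, of which 77.776 g is Mg.
So Mg makes up 77.776/869.125 = 0.0895 of the mass, i.e. 8.95%.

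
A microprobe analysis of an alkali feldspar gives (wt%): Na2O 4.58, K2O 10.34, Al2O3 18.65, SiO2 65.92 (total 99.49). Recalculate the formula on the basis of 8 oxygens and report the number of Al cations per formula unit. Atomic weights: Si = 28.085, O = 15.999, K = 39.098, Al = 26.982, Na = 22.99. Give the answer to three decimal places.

Na2O (M=61.979): mol = 0.07390; Na = 0.14780, O = 0.07390.
K2O (M=94.195): mol = 0.10977; K = 0.21954, O = 0.10977.
Al2O3 (M=101.961): mol = 0.18291; Al = 0.36582, O = 0.54873.
SiO2 (M=60.083): mol = 1.09715; Si = 1.09715, O = 2.19430.
ΣO = 2.92670; factor = 8/ΣO = 2.73345.
Al apfu = 0.36582 × 2.73345 = 1.000.

1.000 Al apfu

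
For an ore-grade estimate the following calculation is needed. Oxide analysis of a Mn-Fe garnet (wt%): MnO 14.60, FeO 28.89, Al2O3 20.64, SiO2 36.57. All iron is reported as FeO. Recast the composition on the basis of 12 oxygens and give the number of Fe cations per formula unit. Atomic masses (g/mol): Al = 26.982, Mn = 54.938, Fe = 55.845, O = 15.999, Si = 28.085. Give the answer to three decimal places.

1.984 Fe apfu

MnO: 14.60/70.937 = 0.20582 mol → 0.20582 mol Mn, 0.20582 mol O.
FeO: 28.89/71.844 = 0.40212 mol → 0.40212 mol Fe, 0.40212 mol O.
Al2O3: 20.64/101.961 = 0.20243 mol → 0.40486 mol Al, 0.60729 mol O.
SiO2: 36.57/60.083 = 0.60866 mol → 0.60866 mol Si, 1.21732 mol O.
Total oxygen = 2.43255 mol. Normalization factor = 12/2.43255 = 4.93309.
Fe per 12 O = 0.40212 × 4.93309 = 1.984.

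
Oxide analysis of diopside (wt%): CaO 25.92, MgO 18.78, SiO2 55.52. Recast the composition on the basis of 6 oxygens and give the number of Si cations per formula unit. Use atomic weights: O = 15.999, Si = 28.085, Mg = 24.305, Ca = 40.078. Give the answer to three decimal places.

25.92 wt% CaO ÷ 56.077 g/mol = 0.46222 mol, giving 0.46222 Ca and 0.46222 O.
18.78 wt% MgO ÷ 40.304 g/mol = 0.46596 mol, giving 0.46596 Mg and 0.46596 O.
55.52 wt% SiO2 ÷ 60.083 g/mol = 0.92406 mol, giving 0.92406 Si and 1.84812 O.
Oxygen sums to 2.77630; scaling by 6/2.77630 = 2.16115 puts the formula on 6 O.
Si: 0.92406 × 2.16115 = 1.997 atoms per formula unit.

1.997 Si apfu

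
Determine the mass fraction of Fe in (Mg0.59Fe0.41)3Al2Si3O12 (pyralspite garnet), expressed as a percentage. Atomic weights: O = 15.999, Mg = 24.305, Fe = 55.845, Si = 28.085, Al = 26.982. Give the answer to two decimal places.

15.54 wt%

Formula mass = 1.77*24.305 + 1.23*55.845 + 2*26.982 + 3*28.085 + 12*15.999 = 441.916 g/mol, of which 68.689 g is Fe.
So Fe makes up 68.689/441.916 = 0.1554 of the mass, i.e. 15.54%.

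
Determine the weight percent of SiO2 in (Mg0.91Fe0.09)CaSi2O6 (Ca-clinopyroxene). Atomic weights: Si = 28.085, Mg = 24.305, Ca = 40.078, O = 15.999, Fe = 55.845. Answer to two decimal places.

Formula mass = 219.386 g/mol.
2 Si → 2.0000 mol SiO2 per formula unit; M(SiO2) = 60.083, so SiO2 mass = 120.166 g.
120.166/219.386 × 100 = 54.77 wt%.

54.77 wt%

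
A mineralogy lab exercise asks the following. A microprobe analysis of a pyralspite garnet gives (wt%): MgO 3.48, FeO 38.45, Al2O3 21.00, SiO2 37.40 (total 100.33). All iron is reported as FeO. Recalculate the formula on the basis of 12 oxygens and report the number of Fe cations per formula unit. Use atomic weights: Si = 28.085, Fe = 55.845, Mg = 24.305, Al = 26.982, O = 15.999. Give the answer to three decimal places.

3.48 wt% MgO ÷ 40.304 g/mol = 0.08634 mol, giving 0.08634 Mg and 0.08634 O.
38.45 wt% FeO ÷ 71.844 g/mol = 0.53519 mol, giving 0.53519 Fe and 0.53519 O.
21.00 wt% Al2O3 ÷ 101.961 g/mol = 0.20596 mol, giving 0.41192 Al and 0.61788 O.
37.40 wt% SiO2 ÷ 60.083 g/mol = 0.62247 mol, giving 0.62247 Si and 1.24494 O.
Oxygen sums to 2.48435; scaling by 12/2.48435 = 4.83024 puts the formula on 12 O.
Fe: 0.53519 × 4.83024 = 2.585 atoms per formula unit.

2.585 Fe apfu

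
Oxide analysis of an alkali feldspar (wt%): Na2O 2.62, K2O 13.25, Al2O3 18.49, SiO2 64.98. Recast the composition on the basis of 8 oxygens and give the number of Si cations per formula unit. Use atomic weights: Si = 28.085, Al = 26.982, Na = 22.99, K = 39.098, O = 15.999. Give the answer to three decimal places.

2.994 Si apfu

Na2O (M=61.979): mol = 0.04227; Na = 0.08454, O = 0.04227.
K2O (M=94.195): mol = 0.14067; K = 0.28134, O = 0.14067.
Al2O3 (M=101.961): mol = 0.18134; Al = 0.36268, O = 0.54402.
SiO2 (M=60.083): mol = 1.08150; Si = 1.08150, O = 2.16300.
ΣO = 2.88996; factor = 8/ΣO = 2.76820.
Si apfu = 1.08150 × 2.76820 = 2.994.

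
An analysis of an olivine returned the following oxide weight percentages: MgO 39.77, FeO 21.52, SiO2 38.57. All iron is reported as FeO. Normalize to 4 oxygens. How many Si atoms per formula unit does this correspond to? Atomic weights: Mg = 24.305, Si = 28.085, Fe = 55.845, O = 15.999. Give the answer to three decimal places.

MgO: 39.77/40.304 = 0.98675 mol → 0.98675 mol Mg, 0.98675 mol O.
FeO: 21.52/71.844 = 0.29954 mol → 0.29954 mol Fe, 0.29954 mol O.
SiO2: 38.57/60.083 = 0.64195 mol → 0.64195 mol Si, 1.28390 mol O.
Total oxygen = 2.57019 mol. Normalization factor = 4/2.57019 = 1.55631.
Si per 4 O = 0.64195 × 1.55631 = 0.999.

0.999 Si apfu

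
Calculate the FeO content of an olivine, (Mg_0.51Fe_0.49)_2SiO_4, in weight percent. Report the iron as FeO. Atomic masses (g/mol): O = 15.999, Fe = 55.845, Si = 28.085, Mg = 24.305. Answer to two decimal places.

41.03 wt%

Molar mass of (Mg_0.51Fe_0.49)_2SiO_4 = 1.02×24.305 + 0.98×55.845 + 1×28.085 + 4×15.999 = 171.600 g/mol.
Each formula unit contains 0.98 Fe, equivalent to 0.98/1 = 0.9800 mol FeO.
M(FeO) = 1×55.845 + 1×15.999 = 71.844 g/mol.
Mass of FeO per formula unit = 0.9800 × 71.844 = 70.407 g.
FeO wt% = 70.407 / 171.600 × 100 = 41.03%.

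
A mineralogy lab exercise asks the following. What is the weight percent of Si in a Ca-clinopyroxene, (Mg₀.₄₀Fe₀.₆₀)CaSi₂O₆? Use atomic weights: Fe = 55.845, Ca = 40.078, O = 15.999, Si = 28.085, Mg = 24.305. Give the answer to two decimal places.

M((Mg₀.₄₀Fe₀.₆₀)CaSi₂O₆) = 235.471 g/mol.
Si contributes 2 × 28.085 = 56.170 g per mole.
56.170/235.471 = 0.2385 → 23.85%.

23.85 wt%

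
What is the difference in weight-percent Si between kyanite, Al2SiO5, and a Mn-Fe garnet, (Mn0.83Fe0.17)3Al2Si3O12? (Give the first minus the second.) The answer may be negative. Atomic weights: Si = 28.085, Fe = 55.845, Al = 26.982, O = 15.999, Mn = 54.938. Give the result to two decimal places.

First mineral: 28.085 g Si in 162.044 g formula = 17.33 wt% Si.
Second mineral: 84.255 g Si in 495.484 g formula = 17.00 wt% Si.
17.33% − 17.00% gives a difference of 0.33 percentage points.

0.33 percentage points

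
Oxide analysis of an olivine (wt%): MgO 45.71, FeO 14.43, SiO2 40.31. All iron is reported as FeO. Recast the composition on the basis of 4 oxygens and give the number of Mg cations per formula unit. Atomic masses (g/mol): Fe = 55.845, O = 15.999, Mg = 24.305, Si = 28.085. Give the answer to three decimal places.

MgO (M=40.304): mol = 1.13413; Mg = 1.13413, O = 1.13413.
FeO (M=71.844): mol = 0.20085; Fe = 0.20085, O = 0.20085.
SiO2 (M=60.083): mol = 0.67091; Si = 0.67091, O = 1.34182.
ΣO = 2.67680; factor = 4/ΣO = 1.49432.
Mg apfu = 1.13413 × 1.49432 = 1.695.

1.695 Mg apfu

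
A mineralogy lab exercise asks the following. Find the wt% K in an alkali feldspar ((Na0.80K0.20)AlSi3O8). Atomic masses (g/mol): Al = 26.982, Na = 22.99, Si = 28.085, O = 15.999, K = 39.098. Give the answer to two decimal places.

Formula mass = 0.80×22.99 + 0.20×39.098 + 1×26.982 + 3×28.085 + 8×15.999 = 265.441 g/mol, of which 7.820 g is K.
So K makes up 7.820/265.441 = 0.0295 of the mass, i.e. 2.95%.

2.95 weight percent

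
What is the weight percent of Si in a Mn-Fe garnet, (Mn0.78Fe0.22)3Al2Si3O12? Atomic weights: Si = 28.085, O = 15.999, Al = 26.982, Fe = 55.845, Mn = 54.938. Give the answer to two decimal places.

17.00 weight percent

Formula mass = 2.34×54.938 + 0.66×55.845 + 2×26.982 + 3×28.085 + 12×15.999 = 495.620 g/mol, of which 84.255 g is Si.
So Si makes up 84.255/495.620 = 0.1700 of the mass, i.e. 17.00%.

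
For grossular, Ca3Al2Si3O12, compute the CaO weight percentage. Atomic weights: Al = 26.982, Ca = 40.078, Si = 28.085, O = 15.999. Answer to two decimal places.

37.35 wt%

Formula mass = 450.441 g/mol.
3 Ca → 3.0000 mol CaO per formula unit; M(CaO) = 56.077, so CaO mass = 168.231 g.
168.231/450.441 × 100 = 37.35 wt%.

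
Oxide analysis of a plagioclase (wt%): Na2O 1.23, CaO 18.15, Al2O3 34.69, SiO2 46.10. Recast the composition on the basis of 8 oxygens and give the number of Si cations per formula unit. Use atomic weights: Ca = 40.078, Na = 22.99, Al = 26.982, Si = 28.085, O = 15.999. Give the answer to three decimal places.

2.118 Si apfu

1.23 wt% Na2O ÷ 61.979 g/mol = 0.01985 mol, giving 0.03970 Na and 0.01985 O.
18.15 wt% CaO ÷ 56.077 g/mol = 0.32366 mol, giving 0.32366 Ca and 0.32366 O.
34.69 wt% Al2O3 ÷ 101.961 g/mol = 0.34023 mol, giving 0.68046 Al and 1.02069 O.
46.10 wt% SiO2 ÷ 60.083 g/mol = 0.76727 mol, giving 0.76727 Si and 1.53454 O.
Oxygen sums to 2.89874; scaling by 8/2.89874 = 2.75982 puts the formula on 8 O.
Si: 0.76727 × 2.75982 = 2.118 atoms per formula unit.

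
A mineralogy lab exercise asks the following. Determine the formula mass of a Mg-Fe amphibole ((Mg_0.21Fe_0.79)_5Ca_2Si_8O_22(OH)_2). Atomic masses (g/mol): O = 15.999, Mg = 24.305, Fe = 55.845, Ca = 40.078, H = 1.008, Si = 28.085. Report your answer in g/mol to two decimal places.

936.94 g/mol

The formula mass is the sum 1.05(24.305) + 3.95(55.845) + 2(40.078) + 8(28.085) + 24(15.999) + 2(1.008).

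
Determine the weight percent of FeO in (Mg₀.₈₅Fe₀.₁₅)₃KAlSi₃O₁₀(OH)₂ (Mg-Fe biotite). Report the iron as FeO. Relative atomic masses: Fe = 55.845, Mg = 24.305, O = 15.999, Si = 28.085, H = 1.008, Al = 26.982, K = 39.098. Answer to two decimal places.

7.49 wt%

Formula mass = 431.447 g/mol.
0.45 Fe → 0.4500 mol FeO per formula unit; M(FeO) = 71.844, so FeO mass = 32.330 g.
32.330/431.447 × 100 = 7.49 wt%.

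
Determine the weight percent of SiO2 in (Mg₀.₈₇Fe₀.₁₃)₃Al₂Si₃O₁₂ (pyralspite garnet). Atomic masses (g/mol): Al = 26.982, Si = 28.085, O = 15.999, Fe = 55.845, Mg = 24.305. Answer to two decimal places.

43.39 wt%

Formula mass = 415.423 g/mol.
3 Si → 3.0000 mol SiO2 per formula unit; M(SiO2) = 60.083, so SiO2 mass = 180.249 g.
180.249/415.423 × 100 = 43.39 wt%.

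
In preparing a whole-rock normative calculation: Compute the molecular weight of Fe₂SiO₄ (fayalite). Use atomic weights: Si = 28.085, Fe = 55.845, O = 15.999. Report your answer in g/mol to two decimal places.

203.77 g/mol

M = 2*55.845 + 1*28.085 + 4*15.999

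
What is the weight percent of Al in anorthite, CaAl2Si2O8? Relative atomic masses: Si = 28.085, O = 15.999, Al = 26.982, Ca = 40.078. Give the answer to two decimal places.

M(CaAl2Si2O8) = 278.204 g/mol.
Al contributes 2 × 26.982 = 53.964 g per mole.
53.964/278.204 = 0.1940 → 19.40%.

19.40 weight percent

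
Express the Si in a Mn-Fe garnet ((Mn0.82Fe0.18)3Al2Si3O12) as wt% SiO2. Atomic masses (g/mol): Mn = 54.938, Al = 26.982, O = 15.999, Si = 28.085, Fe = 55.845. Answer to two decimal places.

Formula mass = 495.511 g/mol.
3 Si → 3.0000 mol SiO2 per formula unit; M(SiO2) = 60.083, so SiO2 mass = 180.249 g.
180.249/495.511 × 100 = 36.38 wt%.

36.38 wt%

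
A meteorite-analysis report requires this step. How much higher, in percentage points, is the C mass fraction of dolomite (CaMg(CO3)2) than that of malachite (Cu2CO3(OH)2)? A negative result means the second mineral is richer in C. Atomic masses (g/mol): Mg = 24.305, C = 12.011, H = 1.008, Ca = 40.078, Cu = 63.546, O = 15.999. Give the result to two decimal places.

First mineral: 24.022 g C in 184.399 g formula = 13.03 wt% C.
Second mineral: 12.011 g C in 221.114 g formula = 5.43 wt% C.
13.03% − 5.43% gives a difference of 7.60 percentage points.

7.60 percentage points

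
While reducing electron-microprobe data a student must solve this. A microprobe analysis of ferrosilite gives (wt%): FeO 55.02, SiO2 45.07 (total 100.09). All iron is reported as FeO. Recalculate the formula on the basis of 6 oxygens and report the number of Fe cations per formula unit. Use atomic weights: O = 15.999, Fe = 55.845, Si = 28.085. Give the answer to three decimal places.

FeO (M=71.844): mol = 0.76583; Fe = 0.76583, O = 0.76583.
SiO2 (M=60.083): mol = 0.75013; Si = 0.75013, O = 1.50026.
ΣO = 2.26609; factor = 6/ΣO = 2.64773.
Fe apfu = 0.76583 × 2.64773 = 2.028.

2.028 Fe apfu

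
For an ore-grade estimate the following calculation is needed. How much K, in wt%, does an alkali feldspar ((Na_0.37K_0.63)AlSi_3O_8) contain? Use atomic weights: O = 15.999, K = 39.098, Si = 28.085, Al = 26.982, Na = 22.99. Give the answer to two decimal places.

9.04 wt%

M((Na_0.37K_0.63)AlSi_3O_8) = 272.367 g/mol.
K contributes 0.63 × 39.098 = 24.632 g per mole.
24.632/272.367 = 0.0904 → 9.04%.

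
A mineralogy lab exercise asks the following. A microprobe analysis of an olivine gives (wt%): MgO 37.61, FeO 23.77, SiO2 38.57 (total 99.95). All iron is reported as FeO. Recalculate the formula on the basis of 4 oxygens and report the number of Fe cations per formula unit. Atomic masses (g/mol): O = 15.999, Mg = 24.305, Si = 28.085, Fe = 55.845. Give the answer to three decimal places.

MgO: 37.61/40.304 = 0.93316 mol → 0.93316 mol Mg, 0.93316 mol O.
FeO: 23.77/71.844 = 0.33086 mol → 0.33086 mol Fe, 0.33086 mol O.
SiO2: 38.57/60.083 = 0.64195 mol → 0.64195 mol Si, 1.28390 mol O.
Total oxygen = 2.54792 mol. Normalization factor = 4/2.54792 = 1.56991.
Fe per 4 O = 0.33086 × 1.56991 = 0.519.

0.519 Fe apfu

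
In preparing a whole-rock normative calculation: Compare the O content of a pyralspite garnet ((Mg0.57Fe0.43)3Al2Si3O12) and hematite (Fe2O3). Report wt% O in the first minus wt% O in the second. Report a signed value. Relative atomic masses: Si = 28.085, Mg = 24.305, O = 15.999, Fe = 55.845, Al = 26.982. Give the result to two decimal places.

13.20 percentage points

O in (Mg0.57Fe0.43)3Al2Si3O12: molar mass 443.809 g/mol; 12×15.999 = 191.988 g → 43.26 wt%.
O in Fe2O3: molar mass 159.687 g/mol; 3×15.999 = 47.997 g → 30.06 wt%.
Difference = 43.26 − 30.06 = 13.20 percentage points.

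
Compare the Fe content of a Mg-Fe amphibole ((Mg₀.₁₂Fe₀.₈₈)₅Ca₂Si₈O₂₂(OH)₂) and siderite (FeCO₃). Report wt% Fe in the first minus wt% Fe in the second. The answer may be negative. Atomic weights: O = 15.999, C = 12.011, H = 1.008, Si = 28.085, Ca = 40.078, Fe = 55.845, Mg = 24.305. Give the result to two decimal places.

First mineral: 245.718 g Fe in 951.129 g formula = 25.83 wt% Fe.
Second mineral: 55.845 g Fe in 115.853 g formula = 48.20 wt% Fe.
25.83% − 48.20% gives a difference of -22.37 percentage points.

-22.37 percentage points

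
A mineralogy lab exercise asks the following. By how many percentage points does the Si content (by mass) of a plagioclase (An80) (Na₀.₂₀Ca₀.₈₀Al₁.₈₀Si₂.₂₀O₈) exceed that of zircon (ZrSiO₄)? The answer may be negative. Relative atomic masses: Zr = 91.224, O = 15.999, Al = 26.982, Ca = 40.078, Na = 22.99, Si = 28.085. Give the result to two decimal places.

M(Na₀.₂₀Ca₀.₈₀Al₁.₈₀Si₂.₂₀O₈) = 275.007 g/mol, so wt% Si = 61.787/275.007 × 100 = 22.47%.
M(ZrSiO₄) = 183.305 g/mol, so wt% Si = 28.085/183.305 × 100 = 15.32%.
22.47 − 15.32 = 7.15 pp.

7.15 percentage points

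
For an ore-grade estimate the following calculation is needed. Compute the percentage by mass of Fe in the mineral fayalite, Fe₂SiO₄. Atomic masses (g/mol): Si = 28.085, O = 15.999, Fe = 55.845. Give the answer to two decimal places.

Formula mass = 2*55.845 + 1*28.085 + 4*15.999 = 203.771 g/mol, of which 111.690 g is Fe.
So Fe makes up 111.690/203.771 = 0.5481 of the mass, i.e. 54.81%.

54.81 mass %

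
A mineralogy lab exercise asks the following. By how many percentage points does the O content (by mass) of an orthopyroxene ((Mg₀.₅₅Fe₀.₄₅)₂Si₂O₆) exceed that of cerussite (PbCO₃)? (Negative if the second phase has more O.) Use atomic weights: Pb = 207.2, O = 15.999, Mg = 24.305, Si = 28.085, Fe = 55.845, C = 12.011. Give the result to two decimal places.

23.93 percentage points

O in (Mg₀.₅₅Fe₀.₄₅)₂Si₂O₆: molar mass 229.160 g/mol; 6×15.999 = 95.994 g → 41.89 wt%.
O in PbCO₃: molar mass 267.208 g/mol; 3×15.999 = 47.997 g → 17.96 wt%.
Difference = 41.89 − 17.96 = 23.93 percentage points.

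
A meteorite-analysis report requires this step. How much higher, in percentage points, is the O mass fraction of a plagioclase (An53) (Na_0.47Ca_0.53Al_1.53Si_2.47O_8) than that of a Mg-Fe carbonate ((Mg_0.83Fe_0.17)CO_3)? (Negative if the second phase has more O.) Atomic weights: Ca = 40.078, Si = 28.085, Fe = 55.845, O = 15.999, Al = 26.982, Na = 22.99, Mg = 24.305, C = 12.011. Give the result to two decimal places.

-6.24 percentage points

First mineral: 127.992 g O in 270.691 g formula = 47.28 wt% O.
Second mineral: 47.997 g O in 89.675 g formula = 53.52 wt% O.
47.28% − 53.52% gives a difference of -6.24 percentage points.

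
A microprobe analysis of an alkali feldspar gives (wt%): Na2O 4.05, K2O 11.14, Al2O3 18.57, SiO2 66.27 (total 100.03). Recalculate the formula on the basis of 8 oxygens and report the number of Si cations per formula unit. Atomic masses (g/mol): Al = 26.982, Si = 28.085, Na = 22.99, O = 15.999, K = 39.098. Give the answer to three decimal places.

Na2O: 4.05/61.979 = 0.06534 mol → 0.13068 mol Na, 0.06534 mol O.
K2O: 11.14/94.195 = 0.11827 mol → 0.23654 mol K, 0.11827 mol O.
Al2O3: 18.57/101.961 = 0.18213 mol → 0.36426 mol Al, 0.54639 mol O.
SiO2: 66.27/60.083 = 1.10297 mol → 1.10297 mol Si, 2.20594 mol O.
Total oxygen = 2.93594 mol. Normalization factor = 8/2.93594 = 2.72485.
Si per 8 O = 1.10297 × 2.72485 = 3.005.

3.005 Si apfu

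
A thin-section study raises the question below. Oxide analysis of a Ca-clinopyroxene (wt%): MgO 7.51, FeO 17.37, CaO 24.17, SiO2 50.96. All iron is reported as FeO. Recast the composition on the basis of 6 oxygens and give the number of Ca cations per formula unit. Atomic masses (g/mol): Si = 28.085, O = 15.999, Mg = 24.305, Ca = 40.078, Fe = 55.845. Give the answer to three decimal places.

1.012 Ca apfu

7.51 wt% MgO ÷ 40.304 g/mol = 0.18633 mol, giving 0.18633 Mg and 0.18633 O.
17.37 wt% FeO ÷ 71.844 g/mol = 0.24177 mol, giving 0.24177 Fe and 0.24177 O.
24.17 wt% CaO ÷ 56.077 g/mol = 0.43101 mol, giving 0.43101 Ca and 0.43101 O.
50.96 wt% SiO2 ÷ 60.083 g/mol = 0.84816 mol, giving 0.84816 Si and 1.69632 O.
Oxygen sums to 2.55543; scaling by 6/2.55543 = 2.34794 puts the formula on 6 O.
Ca: 0.43101 × 2.34794 = 1.012 atoms per formula unit.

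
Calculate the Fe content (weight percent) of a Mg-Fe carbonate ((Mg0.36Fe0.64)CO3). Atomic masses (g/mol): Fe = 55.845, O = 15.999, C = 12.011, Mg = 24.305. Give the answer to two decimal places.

Formula mass = 0.36*24.305 + 0.64*55.845 + 1*12.011 + 3*15.999 = 104.499 g/mol, of which 35.741 g is Fe.
So Fe makes up 35.741/104.499 = 0.3420 of the mass, i.e. 34.20%.

34.20 weight percent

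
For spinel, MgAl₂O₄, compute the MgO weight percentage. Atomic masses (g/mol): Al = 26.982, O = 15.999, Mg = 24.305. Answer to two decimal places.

28.33 wt%

Formula mass = 142.265 g/mol.
1 Mg → 1.0000 mol MgO per formula unit; M(MgO) = 40.304, so MgO mass = 40.304 g.
40.304/142.265 × 100 = 28.33 wt%.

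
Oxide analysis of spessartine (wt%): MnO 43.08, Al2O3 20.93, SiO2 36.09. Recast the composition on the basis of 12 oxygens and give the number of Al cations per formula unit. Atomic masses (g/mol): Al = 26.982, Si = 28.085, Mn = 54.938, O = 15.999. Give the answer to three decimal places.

43.08 wt% MnO ÷ 70.937 g/mol = 0.60730 mol, giving 0.60730 Mn and 0.60730 O.
20.93 wt% Al2O3 ÷ 101.961 g/mol = 0.20527 mol, giving 0.41054 Al and 0.61581 O.
36.09 wt% SiO2 ÷ 60.083 g/mol = 0.60067 mol, giving 0.60067 Si and 1.20134 O.
Oxygen sums to 2.42445; scaling by 12/2.42445 = 4.94958 puts the formula on 12 O.
Al: 0.41054 × 4.94958 = 2.032 atoms per formula unit.

2.032 Al apfu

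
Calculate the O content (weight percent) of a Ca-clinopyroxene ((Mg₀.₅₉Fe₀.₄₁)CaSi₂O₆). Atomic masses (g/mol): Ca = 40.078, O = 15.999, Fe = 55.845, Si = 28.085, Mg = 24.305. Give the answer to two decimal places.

Formula mass = 0.59*24.305 + 0.41*55.845 + 1*40.078 + 2*28.085 + 6*15.999 = 229.478 g/mol, of which 95.994 g is O.
So O makes up 95.994/229.478 = 0.4183 of the mass, i.e. 41.83%.

41.83 weight percent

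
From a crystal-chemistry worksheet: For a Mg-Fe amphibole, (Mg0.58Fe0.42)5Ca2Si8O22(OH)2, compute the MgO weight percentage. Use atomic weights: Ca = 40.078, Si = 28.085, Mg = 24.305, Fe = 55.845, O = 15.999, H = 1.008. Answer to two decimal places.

13.30 wt%

M((Mg0.58Fe0.42)5Ca2Si8O22(OH)2) = 878.587 g/mol; M(MgO) = 40.304 g/mol.
Moles MgO per formula unit = 2.90 Mg ÷ 1 = 2.9000.
MgO fraction = (2.9000 × 40.304) / 878.587 = 116.882/878.587 = 0.1330.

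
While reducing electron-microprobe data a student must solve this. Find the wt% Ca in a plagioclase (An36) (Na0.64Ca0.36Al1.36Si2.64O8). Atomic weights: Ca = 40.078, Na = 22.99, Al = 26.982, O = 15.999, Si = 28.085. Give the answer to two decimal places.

Molar mass of Na0.64Ca0.36Al1.36Si2.64O8: 0.64·22.99 + 0.36·40.078 + 1.36·26.982 + 2.64·28.085 + 8·15.999 = 267.974 g/mol.
Mass of Ca per formula unit: 0.36 × 40.078 = 14.428 g.
Weight fraction Ca = 14.428 / 267.974 = 0.0538.

5.38 weight percent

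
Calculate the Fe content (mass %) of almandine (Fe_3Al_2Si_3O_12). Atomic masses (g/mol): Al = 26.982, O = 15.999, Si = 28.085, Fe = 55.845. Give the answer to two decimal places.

Molar mass of Fe_3Al_2Si_3O_12: 3·55.845 + 2·26.982 + 3·28.085 + 12·15.999 = 497.742 g/mol.
Mass of Fe per formula unit: 3 × 55.845 = 167.535 g.
Weight fraction Fe = 167.535 / 497.742 = 0.3366.

33.66 mass %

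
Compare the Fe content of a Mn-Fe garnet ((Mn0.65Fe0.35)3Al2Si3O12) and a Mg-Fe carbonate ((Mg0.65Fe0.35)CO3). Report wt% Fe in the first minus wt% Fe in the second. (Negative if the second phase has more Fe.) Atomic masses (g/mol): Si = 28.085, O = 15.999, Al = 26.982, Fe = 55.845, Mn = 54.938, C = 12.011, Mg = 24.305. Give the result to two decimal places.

-8.68 percentage points

M((Mn0.65Fe0.35)3Al2Si3O12) = 495.973 g/mol, so wt% Fe = 58.637/495.973 × 100 = 11.82%.
M((Mg0.65Fe0.35)CO3) = 95.352 g/mol, so wt% Fe = 19.546/95.352 × 100 = 20.50%.
11.82 − 20.50 = -8.68 pp.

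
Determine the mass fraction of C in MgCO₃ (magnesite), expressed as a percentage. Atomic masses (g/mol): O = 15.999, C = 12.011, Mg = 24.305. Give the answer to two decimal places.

14.25 weight percent

Molar mass of MgCO₃: 1*24.305 + 1*12.011 + 3*15.999 = 84.313 g/mol.
Mass of C per formula unit: 1 × 12.011 = 12.011 g.
Weight fraction C = 12.011 / 84.313 = 0.1425.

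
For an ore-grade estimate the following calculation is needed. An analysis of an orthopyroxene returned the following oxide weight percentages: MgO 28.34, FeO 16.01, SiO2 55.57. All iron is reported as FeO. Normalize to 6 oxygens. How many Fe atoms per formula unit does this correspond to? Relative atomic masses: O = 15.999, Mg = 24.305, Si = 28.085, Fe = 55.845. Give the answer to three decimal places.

0.482 Fe apfu

28.34 wt% MgO ÷ 40.304 g/mol = 0.70316 mol, giving 0.70316 Mg and 0.70316 O.
16.01 wt% FeO ÷ 71.844 g/mol = 0.22284 mol, giving 0.22284 Fe and 0.22284 O.
55.57 wt% SiO2 ÷ 60.083 g/mol = 0.92489 mol, giving 0.92489 Si and 1.84978 O.
Oxygen sums to 2.77578; scaling by 6/2.77578 = 2.16155 puts the formula on 6 O.
Fe: 0.22284 × 2.16155 = 0.482 atoms per formula unit.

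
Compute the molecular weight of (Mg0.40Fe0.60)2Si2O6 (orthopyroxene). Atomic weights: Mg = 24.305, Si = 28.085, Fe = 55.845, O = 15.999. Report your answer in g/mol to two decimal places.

238.62 g/mol

The formula mass is the sum 0.80·24.305 + 1.20·55.845 + 2·28.085 + 6·15.999.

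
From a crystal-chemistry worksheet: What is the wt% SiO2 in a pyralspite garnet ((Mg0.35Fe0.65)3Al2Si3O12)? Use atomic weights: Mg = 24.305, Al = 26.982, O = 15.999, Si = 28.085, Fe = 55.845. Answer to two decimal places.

38.79 wt%

Formula mass = 464.625 g/mol.
3 Si → 3.0000 mol SiO2 per formula unit; M(SiO2) = 60.083, so SiO2 mass = 180.249 g.
180.249/464.625 × 100 = 38.79 wt%.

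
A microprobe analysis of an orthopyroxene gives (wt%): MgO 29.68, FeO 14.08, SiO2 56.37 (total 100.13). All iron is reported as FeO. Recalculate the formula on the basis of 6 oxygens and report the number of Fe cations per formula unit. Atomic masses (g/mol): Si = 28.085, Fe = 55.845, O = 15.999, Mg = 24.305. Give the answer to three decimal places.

0.419 Fe apfu

MgO (M=40.304): mol = 0.73640; Mg = 0.73640, O = 0.73640.
FeO (M=71.844): mol = 0.19598; Fe = 0.19598, O = 0.19598.
SiO2 (M=60.083): mol = 0.93820; Si = 0.93820, O = 1.87640.
ΣO = 2.80878; factor = 6/ΣO = 2.13616.
Fe apfu = 0.19598 × 2.13616 = 0.419.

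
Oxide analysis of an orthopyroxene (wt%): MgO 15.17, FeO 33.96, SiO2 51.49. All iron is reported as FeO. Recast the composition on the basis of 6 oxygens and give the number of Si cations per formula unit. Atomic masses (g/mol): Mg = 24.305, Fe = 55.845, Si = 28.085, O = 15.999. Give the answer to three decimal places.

2.006 Si apfu

MgO (M=40.304): mol = 0.37639; Mg = 0.37639, O = 0.37639.
FeO (M=71.844): mol = 0.47269; Fe = 0.47269, O = 0.47269.
SiO2 (M=60.083): mol = 0.85698; Si = 0.85698, O = 1.71396.
ΣO = 2.56304; factor = 6/ΣO = 2.34097.
Si apfu = 0.85698 × 2.34097 = 2.006.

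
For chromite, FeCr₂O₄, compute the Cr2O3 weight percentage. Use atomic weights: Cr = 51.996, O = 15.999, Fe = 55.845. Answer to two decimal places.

67.90 wt%

M(FeCr₂O₄) = 223.833 g/mol; M(Cr2O3) = 151.989 g/mol.
Moles Cr2O3 per formula unit = 2 Cr ÷ 2 = 1.0000.
Cr2O3 fraction = (1.0000 × 151.989) / 223.833 = 151.989/223.833 = 0.6790.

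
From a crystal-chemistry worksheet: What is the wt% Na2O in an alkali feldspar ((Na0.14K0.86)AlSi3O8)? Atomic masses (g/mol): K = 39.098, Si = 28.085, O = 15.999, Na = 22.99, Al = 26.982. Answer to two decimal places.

Formula mass = 276.072 g/mol.
0.14 Na → 0.0700 mol Na2O per formula unit; M(Na2O) = 61.979, so Na2O mass = 4.339 g.
4.339/276.072 × 100 = 1.57 wt%.

1.57 wt%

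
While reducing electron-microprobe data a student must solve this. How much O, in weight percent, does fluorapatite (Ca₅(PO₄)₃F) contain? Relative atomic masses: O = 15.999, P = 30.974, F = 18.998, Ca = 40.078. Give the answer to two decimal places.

Molar mass of Ca₅(PO₄)₃F: 5×40.078 + 3×30.974 + 12×15.999 + 1×18.998 = 504.298 g/mol.
Mass of O per formula unit: 12 × 15.999 = 191.988 g.
Weight fraction O = 191.988 / 504.298 = 0.3807.

38.07 weight percent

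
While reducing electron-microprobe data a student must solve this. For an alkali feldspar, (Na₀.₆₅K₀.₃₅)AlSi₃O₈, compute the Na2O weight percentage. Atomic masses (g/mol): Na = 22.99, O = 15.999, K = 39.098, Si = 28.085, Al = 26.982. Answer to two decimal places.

7.52 wt%

Molar mass of (Na₀.₆₅K₀.₃₅)AlSi₃O₈ = 0.65·22.99 + 0.35·39.098 + 1·26.982 + 3·28.085 + 8·15.999 = 267.857 g/mol.
Each formula unit contains 0.65 Na, equivalent to 0.65/2 = 0.3250 mol Na2O.
M(Na2O) = 2×22.99 + 1×15.999 = 61.979 g/mol.
Mass of Na2O per formula unit = 0.3250 × 61.979 = 20.143 g.
Na2O wt% = 20.143 / 267.857 × 100 = 7.52%.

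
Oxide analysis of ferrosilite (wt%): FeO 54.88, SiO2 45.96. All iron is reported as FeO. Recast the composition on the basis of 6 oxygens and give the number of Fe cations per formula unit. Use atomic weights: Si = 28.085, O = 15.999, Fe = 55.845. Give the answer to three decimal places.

1.998 Fe apfu

FeO (M=71.844): mol = 0.76388; Fe = 0.76388, O = 0.76388.
SiO2 (M=60.083): mol = 0.76494; Si = 0.76494, O = 1.52988.
ΣO = 2.29376; factor = 6/ΣO = 2.61579.
Fe apfu = 0.76388 × 2.61579 = 1.998.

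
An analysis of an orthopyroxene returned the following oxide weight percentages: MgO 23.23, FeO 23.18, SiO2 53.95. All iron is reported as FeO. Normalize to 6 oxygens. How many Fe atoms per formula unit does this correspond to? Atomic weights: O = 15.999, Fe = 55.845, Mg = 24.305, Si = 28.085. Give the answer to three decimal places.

0.718 Fe apfu

23.23 wt% MgO ÷ 40.304 g/mol = 0.57637 mol, giving 0.57637 Mg and 0.57637 O.
23.18 wt% FeO ÷ 71.844 g/mol = 0.32264 mol, giving 0.32264 Fe and 0.32264 O.
53.95 wt% SiO2 ÷ 60.083 g/mol = 0.89792 mol, giving 0.89792 Si and 1.79584 O.
Oxygen sums to 2.69485; scaling by 6/2.69485 = 2.22647 puts the formula on 6 O.
Fe: 0.32264 × 2.22647 = 0.718 atoms per formula unit.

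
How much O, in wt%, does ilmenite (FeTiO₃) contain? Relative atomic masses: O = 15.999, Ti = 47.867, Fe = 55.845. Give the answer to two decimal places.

M(FeTiO₃) = 151.709 g/mol.
O contributes 3 × 15.999 = 47.997 g per mole.
47.997/151.709 = 0.3164 → 31.64%.

31.64 wt%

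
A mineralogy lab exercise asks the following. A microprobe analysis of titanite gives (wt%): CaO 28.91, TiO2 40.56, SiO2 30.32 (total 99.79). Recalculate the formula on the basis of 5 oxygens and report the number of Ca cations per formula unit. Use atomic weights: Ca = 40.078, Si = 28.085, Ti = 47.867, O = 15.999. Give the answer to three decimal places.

CaO: 28.91/56.077 = 0.51554 mol → 0.51554 mol Ca, 0.51554 mol O.
TiO2: 40.56/79.865 = 0.50786 mol → 0.50786 mol Ti, 1.01572 mol O.
SiO2: 30.32/60.083 = 0.50464 mol → 0.50464 mol Si, 1.00928 mol O.
Total oxygen = 2.54054 mol. Normalization factor = 5/2.54054 = 1.96809.
Ca per 5 O = 0.51554 × 1.96809 = 1.015.

1.015 Ca apfu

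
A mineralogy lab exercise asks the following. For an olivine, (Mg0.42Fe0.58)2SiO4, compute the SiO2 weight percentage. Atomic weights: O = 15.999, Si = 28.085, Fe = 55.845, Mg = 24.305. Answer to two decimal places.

Formula mass = 177.277 g/mol.
1 Si → 1.0000 mol SiO2 per formula unit; M(SiO2) = 60.083, so SiO2 mass = 60.083 g.
60.083/177.277 × 100 = 33.89 wt%.

33.89 wt%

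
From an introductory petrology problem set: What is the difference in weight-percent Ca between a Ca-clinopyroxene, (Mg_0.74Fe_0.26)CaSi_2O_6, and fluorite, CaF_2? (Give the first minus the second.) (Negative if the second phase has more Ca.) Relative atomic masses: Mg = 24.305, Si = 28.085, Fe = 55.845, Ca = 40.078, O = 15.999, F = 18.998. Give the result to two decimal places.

-33.50 percentage points

M((Mg_0.74Fe_0.26)CaSi_2O_6) = 224.747 g/mol, so wt% Ca = 40.078/224.747 × 100 = 17.83%.
M(CaF_2) = 78.074 g/mol, so wt% Ca = 40.078/78.074 × 100 = 51.33%.
17.83 − 51.33 = -33.50 pp.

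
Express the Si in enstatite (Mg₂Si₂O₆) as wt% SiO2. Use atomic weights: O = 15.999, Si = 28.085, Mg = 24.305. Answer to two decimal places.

M(Mg₂Si₂O₆) = 200.774 g/mol; M(SiO2) = 60.083 g/mol.
Moles SiO2 per formula unit = 2 Si ÷ 1 = 2.0000.
SiO2 fraction = (2.0000 × 60.083) / 200.774 = 120.166/200.774 = 0.5985.

59.85 wt%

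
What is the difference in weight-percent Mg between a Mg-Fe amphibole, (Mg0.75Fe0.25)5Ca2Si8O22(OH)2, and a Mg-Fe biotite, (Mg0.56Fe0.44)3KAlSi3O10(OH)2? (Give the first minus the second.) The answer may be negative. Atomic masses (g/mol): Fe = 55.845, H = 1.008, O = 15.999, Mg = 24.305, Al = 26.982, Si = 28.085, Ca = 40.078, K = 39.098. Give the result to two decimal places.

M((Mg0.75Fe0.25)5Ca2Si8O22(OH)2) = 851.778 g/mol, so wt% Mg = 91.144/851.778 × 100 = 10.70%.
M((Mg0.56Fe0.44)3KAlSi3O10(OH)2) = 458.887 g/mol, so wt% Mg = 40.832/458.887 × 100 = 8.90%.
10.70 − 8.90 = 1.80 pp.

1.80 percentage points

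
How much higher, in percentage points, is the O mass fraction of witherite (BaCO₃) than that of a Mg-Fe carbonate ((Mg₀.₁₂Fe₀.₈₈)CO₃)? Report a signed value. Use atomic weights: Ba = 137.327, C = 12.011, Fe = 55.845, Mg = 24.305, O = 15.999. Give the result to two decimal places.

-18.51 percentage points

O in BaCO₃: molar mass 197.335 g/mol; 3×15.999 = 47.997 g → 24.32 wt%.
O in (Mg₀.₁₂Fe₀.₈₈)CO₃: molar mass 112.068 g/mol; 3×15.999 = 47.997 g → 42.83 wt%.
Difference = 24.32 − 42.83 = -18.51 percentage points.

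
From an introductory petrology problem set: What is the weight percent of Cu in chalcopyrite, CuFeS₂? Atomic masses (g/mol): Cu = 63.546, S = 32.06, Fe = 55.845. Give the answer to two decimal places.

34.63 mass %

Formula mass = 1·63.546 + 1·55.845 + 2·32.06 = 183.511 g/mol, of which 63.546 g is Cu.
So Cu makes up 63.546/183.511 = 0.3463 of the mass, i.e. 34.63%.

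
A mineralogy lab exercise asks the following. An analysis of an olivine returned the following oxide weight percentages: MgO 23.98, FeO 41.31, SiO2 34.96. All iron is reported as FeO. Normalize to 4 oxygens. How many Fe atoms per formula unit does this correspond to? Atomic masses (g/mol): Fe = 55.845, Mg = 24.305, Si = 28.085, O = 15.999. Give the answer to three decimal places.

MgO: 23.98/40.304 = 0.59498 mol → 0.59498 mol Mg, 0.59498 mol O.
FeO: 41.31/71.844 = 0.57500 mol → 0.57500 mol Fe, 0.57500 mol O.
SiO2: 34.96/60.083 = 0.58186 mol → 0.58186 mol Si, 1.16372 mol O.
Total oxygen = 2.33370 mol. Normalization factor = 4/2.33370 = 1.71402.
Fe per 4 O = 0.57500 × 1.71402 = 0.986.

0.986 Fe apfu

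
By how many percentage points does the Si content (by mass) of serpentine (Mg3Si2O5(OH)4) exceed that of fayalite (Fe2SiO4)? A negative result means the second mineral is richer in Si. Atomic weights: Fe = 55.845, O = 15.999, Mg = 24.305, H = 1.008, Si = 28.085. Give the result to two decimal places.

6.49 percentage points

First mineral: 56.170 g Si in 277.108 g formula = 20.27 wt% Si.
Second mineral: 28.085 g Si in 203.771 g formula = 13.78 wt% Si.
20.27% − 13.78% gives a difference of 6.49 percentage points.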